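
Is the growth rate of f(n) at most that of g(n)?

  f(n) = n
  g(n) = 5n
True

f(n) = n and g(n) = 5n are both O(n).
Big-O permits equal growth rates (f ≤ c·g for some c), so f(n) = O(g(n)) is true.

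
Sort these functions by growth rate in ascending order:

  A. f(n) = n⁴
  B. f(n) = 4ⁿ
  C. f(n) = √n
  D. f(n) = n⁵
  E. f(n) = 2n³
C < E < A < D < B

Comparing growth rates:
C = √n is O(√n)
E = 2n³ is O(n³)
A = n⁴ is O(n⁴)
D = n⁵ is O(n⁵)
B = 4ⁿ is O(4ⁿ)

Therefore, the order from slowest to fastest is: C < E < A < D < B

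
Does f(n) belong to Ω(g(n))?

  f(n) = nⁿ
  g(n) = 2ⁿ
True

f(n) = nⁿ is O(nⁿ), and g(n) = 2ⁿ is O(2ⁿ).
Since O(nⁿ) grows at least as fast as O(2ⁿ), f(n) = Ω(g(n)) is true.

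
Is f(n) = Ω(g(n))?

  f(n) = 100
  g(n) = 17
True

f(n) = 100 and g(n) = 17 are both O(1).
Big-Ω permits equal growth rates (f ≥ c·g for some c > 0), so f(n) = Ω(g(n)) is true.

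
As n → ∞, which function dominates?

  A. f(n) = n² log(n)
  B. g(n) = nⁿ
B

f(n) = n² log(n) is O(n² log n), while g(n) = nⁿ is O(nⁿ).
Since O(nⁿ) grows faster than O(n² log n), g(n) dominates.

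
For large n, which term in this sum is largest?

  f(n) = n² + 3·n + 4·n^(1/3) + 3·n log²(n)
n²

Looking at each term:
  - n² is O(n²)
  - 3·n is O(n)
  - 4·n^(1/3) is O(n^(1/3))
  - 3·n log²(n) is O(n log² n)

The term n² (O(n²)) grows fastest and dominates all others.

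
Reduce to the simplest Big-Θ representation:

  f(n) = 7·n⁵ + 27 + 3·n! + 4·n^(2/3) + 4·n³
Θ(n!)

Order the terms by growth rate: 27 ≺ 4·n^(2/3) ≺ 4·n³ ≺ 7·n⁵ ≺ 3·n!.
The fastest-growing term 3·n! dominates as n → ∞; dropping its constant factor gives Θ(n!).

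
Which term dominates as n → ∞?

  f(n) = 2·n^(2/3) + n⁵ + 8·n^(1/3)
n⁵

Looking at each term:
  - 2·n^(2/3) is O(n^(2/3))
  - n⁵ is O(n⁵)
  - 8·n^(1/3) is O(n^(1/3))

The term n⁵ (O(n⁵)) grows fastest and dominates all others.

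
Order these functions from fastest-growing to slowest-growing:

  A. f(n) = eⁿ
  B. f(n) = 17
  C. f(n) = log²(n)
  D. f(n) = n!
D > A > C > B

Comparing growth rates:
D = n! is O(n!)
A = eⁿ is O(eⁿ)
C = log²(n) is O(log² n)
B = 17 is O(1)

Therefore, the order from fastest to slowest is: D > A > C > B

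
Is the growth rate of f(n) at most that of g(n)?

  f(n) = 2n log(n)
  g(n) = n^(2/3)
False

f(n) = 2n log(n) is O(n log n), and g(n) = n^(2/3) is O(n^(2/3)).
Since O(n log n) grows faster than O(n^(2/3)), f(n) = O(g(n)) is false.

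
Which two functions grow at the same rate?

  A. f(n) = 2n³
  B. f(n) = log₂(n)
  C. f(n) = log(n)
B and C

Examining each function:
  A. 2n³ is O(n³)
  B. log₂(n) is O(log n)
  C. log(n) is O(log n)

Functions B and C both have the same complexity class.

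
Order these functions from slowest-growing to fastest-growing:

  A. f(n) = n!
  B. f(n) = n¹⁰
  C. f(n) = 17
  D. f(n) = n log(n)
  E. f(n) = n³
C < D < E < B < A

Comparing growth rates:
C = 17 is O(1)
D = n log(n) is O(n log n)
E = n³ is O(n³)
B = n¹⁰ is O(n¹⁰)
A = n! is O(n!)

Therefore, the order from slowest to fastest is: C < D < E < B < A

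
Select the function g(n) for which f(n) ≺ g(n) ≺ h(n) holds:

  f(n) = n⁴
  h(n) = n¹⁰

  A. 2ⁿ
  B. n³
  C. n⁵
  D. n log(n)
C

We need g(n) with n⁴ = o(g(n)) and g(n) = o(n¹⁰), i.e. O(n⁴) ≺ g ≺ O(n¹⁰).
Check each option:
  A. 2ⁿ — O(2ⁿ) does not grow strictly slower than h(n)
  B. n³ — O(n³) does not grow strictly faster than f(n)
  C. n⁵ — O(n⁵) is strictly between O(n⁴) and O(n¹⁰) ✓
  D. n log(n) — O(n log n) does not grow strictly faster than f(n)

Only option C (n⁵) lies strictly between.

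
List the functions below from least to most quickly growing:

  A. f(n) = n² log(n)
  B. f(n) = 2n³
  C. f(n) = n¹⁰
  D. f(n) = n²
D < A < B < C

Comparing growth rates:
D = n² is O(n²)
A = n² log(n) is O(n² log n)
B = 2n³ is O(n³)
C = n¹⁰ is O(n¹⁰)

Therefore, the order from slowest to fastest is: D < A < B < C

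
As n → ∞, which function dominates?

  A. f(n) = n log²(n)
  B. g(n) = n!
B

f(n) = n log²(n) is O(n log² n), while g(n) = n! is O(n!).
Since O(n!) grows faster than O(n log² n), g(n) dominates.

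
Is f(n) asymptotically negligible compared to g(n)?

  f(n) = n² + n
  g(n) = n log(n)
False

f(n) = n² + n is O(n²), and g(n) = n log(n) is O(n log n).
Since O(n²) grows faster than or equal to O(n log n), f(n) = o(g(n)) is false.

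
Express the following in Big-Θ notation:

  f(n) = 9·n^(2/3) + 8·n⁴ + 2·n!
Θ(n!)

Order the terms by growth rate: 9·n^(2/3) ≺ 8·n⁴ ≺ 2·n!.
The fastest-growing term 2·n! dominates as n → ∞; dropping its constant factor gives Θ(n!).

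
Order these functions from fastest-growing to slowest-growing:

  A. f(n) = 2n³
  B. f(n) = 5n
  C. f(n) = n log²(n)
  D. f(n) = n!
D > A > C > B

Comparing growth rates:
D = n! is O(n!)
A = 2n³ is O(n³)
C = n log²(n) is O(n log² n)
B = 5n is O(n)

Therefore, the order from fastest to slowest is: D > A > C > B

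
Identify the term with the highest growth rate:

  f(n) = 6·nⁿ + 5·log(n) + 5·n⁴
6·nⁿ

Looking at each term:
  - 6·nⁿ is O(nⁿ)
  - 5·log(n) is O(log n)
  - 5·n⁴ is O(n⁴)

The term 6·nⁿ (O(nⁿ)) grows fastest and dominates all others.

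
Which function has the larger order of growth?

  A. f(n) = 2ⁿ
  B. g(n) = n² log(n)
A

f(n) = 2ⁿ is O(2ⁿ), while g(n) = n² log(n) is O(n² log n).
Since O(2ⁿ) grows faster than O(n² log n), f(n) dominates.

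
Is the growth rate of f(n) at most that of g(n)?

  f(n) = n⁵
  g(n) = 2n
False

f(n) = n⁵ is O(n⁵), and g(n) = 2n is O(n).
Since O(n⁵) grows faster than O(n), f(n) = O(g(n)) is false.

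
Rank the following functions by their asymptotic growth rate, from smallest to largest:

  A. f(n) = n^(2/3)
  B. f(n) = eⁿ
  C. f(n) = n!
A < B < C

Comparing growth rates:
A = n^(2/3) is O(n^(2/3))
B = eⁿ is O(eⁿ)
C = n! is O(n!)

Therefore, the order from slowest to fastest is: A < B < C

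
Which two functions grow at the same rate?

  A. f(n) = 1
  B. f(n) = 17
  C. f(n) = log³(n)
A and B

Examining each function:
  A. 1 is O(1)
  B. 17 is O(1)
  C. log³(n) is O(log³ n)

Functions A and B both have the same complexity class.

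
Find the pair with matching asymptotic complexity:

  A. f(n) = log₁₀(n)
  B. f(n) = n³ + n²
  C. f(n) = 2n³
B and C

Examining each function:
  A. log₁₀(n) is O(log n)
  B. n³ + n² is O(n³)
  C. 2n³ is O(n³)

Functions B and C both have the same complexity class.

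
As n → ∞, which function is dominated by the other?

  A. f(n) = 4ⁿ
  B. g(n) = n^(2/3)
B

f(n) = 4ⁿ is O(4ⁿ), while g(n) = n^(2/3) is O(n^(2/3)).
Since O(n^(2/3)) grows slower than O(4ⁿ), g(n) is dominated.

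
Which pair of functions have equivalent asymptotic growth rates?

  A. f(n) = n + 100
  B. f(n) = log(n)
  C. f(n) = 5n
A and C

Examining each function:
  A. n + 100 is O(n)
  B. log(n) is O(log n)
  C. 5n is O(n)

Functions A and C both have the same complexity class.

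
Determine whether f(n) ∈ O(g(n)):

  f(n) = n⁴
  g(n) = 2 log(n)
False

f(n) = n⁴ is O(n⁴), and g(n) = 2 log(n) is O(log n).
Since O(n⁴) grows faster than O(log n), f(n) = O(g(n)) is false.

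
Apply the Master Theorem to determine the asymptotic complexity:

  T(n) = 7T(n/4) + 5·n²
Θ(n²)

Master Theorem: a = 7, b = 4, f(n) = 5·n².
Compute the critical exponent d = log₄(7) = 1.404.
Compare f(n) = Θ(n²) against n^d:
  k = 2 > d = 1.404, so f(n) = Ω(n^(d+ε)) — Case 3.
  Regularity: a·(n/b)^2/n^2 = a/b^2 = 7/16 < 1 ✓.
  The top-level work dominates: T(n) = Θ(f(n)) = Θ(n²).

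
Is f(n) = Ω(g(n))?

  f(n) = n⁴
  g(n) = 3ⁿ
False

f(n) = n⁴ is O(n⁴), and g(n) = 3ⁿ is O(3ⁿ).
Since O(n⁴) grows slower than O(3ⁿ), f(n) = Ω(g(n)) is false.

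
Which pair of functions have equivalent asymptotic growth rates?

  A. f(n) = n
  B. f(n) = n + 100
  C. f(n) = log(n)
A and B

Examining each function:
  A. n is O(n)
  B. n + 100 is O(n)
  C. log(n) is O(log n)

Functions A and B both have the same complexity class.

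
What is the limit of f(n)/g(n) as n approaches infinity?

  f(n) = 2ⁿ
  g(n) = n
∞

Since 2ⁿ (O(2ⁿ)) grows faster than n (O(n)),
the ratio f(n)/g(n) → ∞ as n → ∞.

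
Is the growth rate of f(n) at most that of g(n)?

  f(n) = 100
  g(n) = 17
True

f(n) = 100 and g(n) = 17 are both O(1).
Big-O permits equal growth rates (f ≤ c·g for some c), so f(n) = O(g(n)) is true.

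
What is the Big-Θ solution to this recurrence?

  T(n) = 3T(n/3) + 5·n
Θ(n log n)

Master Theorem: a = 3, b = 3, f(n) = 5·n.
Compute the critical exponent d = log₃(3) = 1.
Compare f(n) = Θ(n) against n^d:
  k = 1 = d, so f(n) = Θ(n^d) — Case 2.
  Work is balanced across levels: T(n) = Θ(n^d log n) = Θ(n log n).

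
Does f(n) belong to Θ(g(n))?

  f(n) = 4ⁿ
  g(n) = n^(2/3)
False

f(n) = 4ⁿ is O(4ⁿ), and g(n) = n^(2/3) is O(n^(2/3)).
Since they have different growth rates, f(n) = Θ(g(n)) is false.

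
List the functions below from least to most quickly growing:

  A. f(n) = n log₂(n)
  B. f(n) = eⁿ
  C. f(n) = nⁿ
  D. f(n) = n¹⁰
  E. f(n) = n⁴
A < E < D < B < C

Comparing growth rates:
A = n log₂(n) is O(n log n)
E = n⁴ is O(n⁴)
D = n¹⁰ is O(n¹⁰)
B = eⁿ is O(eⁿ)
C = nⁿ is O(nⁿ)

Therefore, the order from slowest to fastest is: A < E < D < B < C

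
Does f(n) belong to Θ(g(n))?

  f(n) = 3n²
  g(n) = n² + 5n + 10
True

f(n) = 3n² and g(n) = n² + 5n + 10 are both O(n²).
Since they have the same asymptotic growth rate, f(n) = Θ(g(n)) is true.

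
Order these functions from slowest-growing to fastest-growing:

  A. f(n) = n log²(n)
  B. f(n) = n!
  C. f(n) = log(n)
C < A < B

Comparing growth rates:
C = log(n) is O(log n)
A = n log²(n) is O(n log² n)
B = n! is O(n!)

Therefore, the order from slowest to fastest is: C < A < B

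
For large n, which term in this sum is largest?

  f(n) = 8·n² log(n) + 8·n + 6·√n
8·n² log(n)

Looking at each term:
  - 8·n² log(n) is O(n² log n)
  - 8·n is O(n)
  - 6·√n is O(√n)

The term 8·n² log(n) (O(n² log n)) grows fastest and dominates all others.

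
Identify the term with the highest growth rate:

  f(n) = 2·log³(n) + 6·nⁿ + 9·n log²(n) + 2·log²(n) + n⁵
6·nⁿ

Looking at each term:
  - 2·log³(n) is O(log³ n)
  - 6·nⁿ is O(nⁿ)
  - 9·n log²(n) is O(n log² n)
  - 2·log²(n) is O(log² n)
  - n⁵ is O(n⁵)

The term 6·nⁿ (O(nⁿ)) grows fastest and dominates all others.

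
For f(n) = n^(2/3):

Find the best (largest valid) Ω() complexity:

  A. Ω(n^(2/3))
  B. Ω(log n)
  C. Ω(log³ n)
A

f(n) = n^(2/3) is Ω(n^(2/3)).
All listed options are valid Big-Ω bounds (lower bounds),
but Ω(n^(2/3)) is the tightest (largest valid bound).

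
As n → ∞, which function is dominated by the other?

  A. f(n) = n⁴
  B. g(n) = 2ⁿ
A

f(n) = n⁴ is O(n⁴), while g(n) = 2ⁿ is O(2ⁿ).
Since O(n⁴) grows slower than O(2ⁿ), f(n) is dominated.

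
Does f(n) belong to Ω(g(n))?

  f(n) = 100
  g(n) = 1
True

f(n) = 100 and g(n) = 1 are both O(1).
Big-Ω permits equal growth rates (f ≥ c·g for some c > 0), so f(n) = Ω(g(n)) is true.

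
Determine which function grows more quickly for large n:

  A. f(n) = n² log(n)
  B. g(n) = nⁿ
B

f(n) = n² log(n) is O(n² log n), while g(n) = nⁿ is O(nⁿ).
Since O(nⁿ) grows faster than O(n² log n), g(n) dominates.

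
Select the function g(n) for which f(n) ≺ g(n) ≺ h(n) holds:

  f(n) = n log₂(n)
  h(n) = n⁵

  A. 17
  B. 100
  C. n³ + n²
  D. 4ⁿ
C

We need g(n) with n log₂(n) = o(g(n)) and g(n) = o(n⁵), i.e. O(n log n) ≺ g ≺ O(n⁵).
Check each option:
  A. 17 — O(1) does not grow strictly faster than f(n)
  B. 100 — O(1) does not grow strictly faster than f(n)
  C. n³ + n² — O(n³) is strictly between O(n log n) and O(n⁵) ✓
  D. 4ⁿ — O(4ⁿ) does not grow strictly slower than h(n)

Only option C (n³ + n²) lies strictly between.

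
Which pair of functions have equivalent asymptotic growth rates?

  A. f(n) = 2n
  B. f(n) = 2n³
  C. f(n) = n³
B and C

Examining each function:
  A. 2n is O(n)
  B. 2n³ is O(n³)
  C. n³ is O(n³)

Functions B and C both have the same complexity class.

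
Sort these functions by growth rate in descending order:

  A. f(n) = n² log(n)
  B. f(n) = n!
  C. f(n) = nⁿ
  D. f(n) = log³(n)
C > B > A > D

Comparing growth rates:
C = nⁿ is O(nⁿ)
B = n! is O(n!)
A = n² log(n) is O(n² log n)
D = log³(n) is O(log³ n)

Therefore, the order from fastest to slowest is: C > B > A > D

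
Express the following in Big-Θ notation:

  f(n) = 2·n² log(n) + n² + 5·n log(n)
Θ(n² log n)

Order the terms by growth rate: 5·n log(n) ≺ n² ≺ 2·n² log(n).
The fastest-growing term 2·n² log(n) dominates as n → ∞; dropping its constant factor gives Θ(n² log n).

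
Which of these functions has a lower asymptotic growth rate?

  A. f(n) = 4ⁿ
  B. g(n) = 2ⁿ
B

f(n) = 4ⁿ is O(4ⁿ), while g(n) = 2ⁿ is O(2ⁿ).
Since O(2ⁿ) grows slower than O(4ⁿ), g(n) is dominated.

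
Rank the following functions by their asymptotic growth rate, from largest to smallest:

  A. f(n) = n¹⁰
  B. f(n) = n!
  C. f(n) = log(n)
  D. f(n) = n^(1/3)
B > A > D > C

Comparing growth rates:
B = n! is O(n!)
A = n¹⁰ is O(n¹⁰)
D = n^(1/3) is O(n^(1/3))
C = log(n) is O(log n)

Therefore, the order from fastest to slowest is: B > A > D > C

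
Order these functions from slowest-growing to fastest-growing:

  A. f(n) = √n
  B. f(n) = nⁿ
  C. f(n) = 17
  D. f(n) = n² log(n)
C < A < D < B

Comparing growth rates:
C = 17 is O(1)
A = √n is O(√n)
D = n² log(n) is O(n² log n)
B = nⁿ is O(nⁿ)

Therefore, the order from slowest to fastest is: C < A < D < B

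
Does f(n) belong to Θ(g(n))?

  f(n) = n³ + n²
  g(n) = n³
True

f(n) = n³ + n² and g(n) = n³ are both O(n³).
Since they have the same asymptotic growth rate, f(n) = Θ(g(n)) is true.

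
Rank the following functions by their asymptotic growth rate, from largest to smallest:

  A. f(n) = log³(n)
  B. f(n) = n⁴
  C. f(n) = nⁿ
C > B > A

Comparing growth rates:
C = nⁿ is O(nⁿ)
B = n⁴ is O(n⁴)
A = log³(n) is O(log³ n)

Therefore, the order from fastest to slowest is: C > B > A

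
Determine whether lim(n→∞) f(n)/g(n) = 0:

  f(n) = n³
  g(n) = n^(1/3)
False

f(n) = n³ is O(n³), and g(n) = n^(1/3) is O(n^(1/3)).
Since O(n³) grows faster than or equal to O(n^(1/3)), f(n) = o(g(n)) is false.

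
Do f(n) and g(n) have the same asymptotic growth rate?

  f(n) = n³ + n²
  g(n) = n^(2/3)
False

f(n) = n³ + n² is O(n³), and g(n) = n^(2/3) is O(n^(2/3)).
Since they have different growth rates, f(n) = Θ(g(n)) is false.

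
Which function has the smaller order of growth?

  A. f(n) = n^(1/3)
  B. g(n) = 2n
A

f(n) = n^(1/3) is O(n^(1/3)), while g(n) = 2n is O(n).
Since O(n^(1/3)) grows slower than O(n), f(n) is dominated.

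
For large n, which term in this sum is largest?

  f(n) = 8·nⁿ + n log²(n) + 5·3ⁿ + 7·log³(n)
8·nⁿ

Looking at each term:
  - 8·nⁿ is O(nⁿ)
  - n log²(n) is O(n log² n)
  - 5·3ⁿ is O(3ⁿ)
  - 7·log³(n) is O(log³ n)

The term 8·nⁿ (O(nⁿ)) grows fastest and dominates all others.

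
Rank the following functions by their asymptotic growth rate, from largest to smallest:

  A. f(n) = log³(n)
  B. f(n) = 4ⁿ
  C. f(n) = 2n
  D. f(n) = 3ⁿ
B > D > C > A

Comparing growth rates:
B = 4ⁿ is O(4ⁿ)
D = 3ⁿ is O(3ⁿ)
C = 2n is O(n)
A = log³(n) is O(log³ n)

Therefore, the order from fastest to slowest is: B > D > C > A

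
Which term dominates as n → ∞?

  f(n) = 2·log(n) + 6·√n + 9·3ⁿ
9·3ⁿ

Looking at each term:
  - 2·log(n) is O(log n)
  - 6·√n is O(√n)
  - 9·3ⁿ is O(3ⁿ)

The term 9·3ⁿ (O(3ⁿ)) grows fastest and dominates all others.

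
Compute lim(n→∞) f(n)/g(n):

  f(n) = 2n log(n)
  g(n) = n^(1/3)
∞

Since 2n log(n) (O(n log n)) grows faster than n^(1/3) (O(n^(1/3))),
the ratio f(n)/g(n) → ∞ as n → ∞.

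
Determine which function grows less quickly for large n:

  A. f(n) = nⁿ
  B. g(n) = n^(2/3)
B

f(n) = nⁿ is O(nⁿ), while g(n) = n^(2/3) is O(n^(2/3)).
Since O(n^(2/3)) grows slower than O(nⁿ), g(n) is dominated.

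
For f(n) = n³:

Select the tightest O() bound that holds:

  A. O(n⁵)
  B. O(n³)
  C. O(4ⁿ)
B

f(n) = n³ is O(n³).
All listed options are valid Big-O bounds (upper bounds),
but O(n³) is the tightest (smallest valid bound).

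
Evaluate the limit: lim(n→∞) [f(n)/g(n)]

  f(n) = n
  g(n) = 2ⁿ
0

Since n (O(n)) grows slower than 2ⁿ (O(2ⁿ)),
the ratio f(n)/g(n) → 0 as n → ∞.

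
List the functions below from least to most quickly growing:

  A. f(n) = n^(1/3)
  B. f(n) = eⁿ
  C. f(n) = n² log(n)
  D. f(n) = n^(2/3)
A < D < C < B

Comparing growth rates:
A = n^(1/3) is O(n^(1/3))
D = n^(2/3) is O(n^(2/3))
C = n² log(n) is O(n² log n)
B = eⁿ is O(eⁿ)

Therefore, the order from slowest to fastest is: A < D < C < B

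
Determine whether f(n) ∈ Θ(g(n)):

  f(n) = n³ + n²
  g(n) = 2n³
True

f(n) = n³ + n² and g(n) = 2n³ are both O(n³).
Since they have the same asymptotic growth rate, f(n) = Θ(g(n)) is true.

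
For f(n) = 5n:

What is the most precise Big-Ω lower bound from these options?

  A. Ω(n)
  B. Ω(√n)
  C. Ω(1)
A

f(n) = 5n is Ω(n).
All listed options are valid Big-Ω bounds (lower bounds),
but Ω(n) is the tightest (largest valid bound).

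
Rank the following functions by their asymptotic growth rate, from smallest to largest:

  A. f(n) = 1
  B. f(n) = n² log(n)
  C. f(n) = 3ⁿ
A < B < C

Comparing growth rates:
A = 1 is O(1)
B = n² log(n) is O(n² log n)
C = 3ⁿ is O(3ⁿ)

Therefore, the order from slowest to fastest is: A < B < C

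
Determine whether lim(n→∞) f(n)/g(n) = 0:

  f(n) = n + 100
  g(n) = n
False

f(n) = n + 100 is O(n), and g(n) = n is O(n).
Since they have the same growth rate, f(n) = o(g(n)) is false.
(f = o(g) requires f to grow strictly slower, not equal.)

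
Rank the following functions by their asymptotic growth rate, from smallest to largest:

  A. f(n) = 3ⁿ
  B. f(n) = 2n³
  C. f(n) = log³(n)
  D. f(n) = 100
D < C < B < A

Comparing growth rates:
D = 100 is O(1)
C = log³(n) is O(log³ n)
B = 2n³ is O(n³)
A = 3ⁿ is O(3ⁿ)

Therefore, the order from slowest to fastest is: D < C < B < A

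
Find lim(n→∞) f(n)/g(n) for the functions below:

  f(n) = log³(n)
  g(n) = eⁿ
0

Since log³(n) (O(log³ n)) grows slower than eⁿ (O(eⁿ)),
the ratio f(n)/g(n) → 0 as n → ∞.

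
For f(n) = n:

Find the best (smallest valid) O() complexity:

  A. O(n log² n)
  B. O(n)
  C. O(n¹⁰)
B

f(n) = n is O(n).
All listed options are valid Big-O bounds (upper bounds),
but O(n) is the tightest (smallest valid bound).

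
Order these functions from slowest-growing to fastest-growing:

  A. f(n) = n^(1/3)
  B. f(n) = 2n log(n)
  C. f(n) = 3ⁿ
A < B < C

Comparing growth rates:
A = n^(1/3) is O(n^(1/3))
B = 2n log(n) is O(n log n)
C = 3ⁿ is O(3ⁿ)

Therefore, the order from slowest to fastest is: A < B < C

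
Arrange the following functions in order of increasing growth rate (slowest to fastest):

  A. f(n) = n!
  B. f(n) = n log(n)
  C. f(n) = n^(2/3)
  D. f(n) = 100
D < C < B < A

Comparing growth rates:
D = 100 is O(1)
C = n^(2/3) is O(n^(2/3))
B = n log(n) is O(n log n)
A = n! is O(n!)

Therefore, the order from slowest to fastest is: D < C < B < A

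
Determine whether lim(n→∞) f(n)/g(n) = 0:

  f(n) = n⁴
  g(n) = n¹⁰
True

f(n) = n⁴ is O(n⁴), and g(n) = n¹⁰ is O(n¹⁰).
Since O(n⁴) grows strictly slower than O(n¹⁰), f(n) = o(g(n)) is true.
This means lim(n→∞) f(n)/g(n) = 0.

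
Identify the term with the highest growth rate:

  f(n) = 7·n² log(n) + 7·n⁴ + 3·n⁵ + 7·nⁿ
7·nⁿ

Looking at each term:
  - 7·n² log(n) is O(n² log n)
  - 7·n⁴ is O(n⁴)
  - 3·n⁵ is O(n⁵)
  - 7·nⁿ is O(nⁿ)

The term 7·nⁿ (O(nⁿ)) grows fastest and dominates all others.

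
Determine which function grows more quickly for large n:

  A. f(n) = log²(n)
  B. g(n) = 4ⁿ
B

f(n) = log²(n) is O(log² n), while g(n) = 4ⁿ is O(4ⁿ).
Since O(4ⁿ) grows faster than O(log² n), g(n) dominates.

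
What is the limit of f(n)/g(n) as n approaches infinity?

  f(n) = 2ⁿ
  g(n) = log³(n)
∞

Since 2ⁿ (O(2ⁿ)) grows faster than log³(n) (O(log³ n)),
the ratio f(n)/g(n) → ∞ as n → ∞.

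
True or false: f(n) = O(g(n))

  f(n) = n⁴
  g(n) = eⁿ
True

f(n) = n⁴ is O(n⁴), and g(n) = eⁿ is O(eⁿ).
Since O(n⁴) ⊆ O(eⁿ) (f grows no faster than g), f(n) = O(g(n)) is true.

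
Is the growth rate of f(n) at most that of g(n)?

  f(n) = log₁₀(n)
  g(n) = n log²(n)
True

f(n) = log₁₀(n) is O(log n), and g(n) = n log²(n) is O(n log² n).
Since O(log n) ⊆ O(n log² n) (f grows no faster than g), f(n) = O(g(n)) is true.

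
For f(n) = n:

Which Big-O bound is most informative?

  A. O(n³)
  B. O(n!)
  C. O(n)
C

f(n) = n is O(n).
All listed options are valid Big-O bounds (upper bounds),
but O(n) is the tightest (smallest valid bound).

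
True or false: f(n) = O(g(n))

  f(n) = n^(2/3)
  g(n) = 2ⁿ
True

f(n) = n^(2/3) is O(n^(2/3)), and g(n) = 2ⁿ is O(2ⁿ).
Since O(n^(2/3)) ⊆ O(2ⁿ) (f grows no faster than g), f(n) = O(g(n)) is true.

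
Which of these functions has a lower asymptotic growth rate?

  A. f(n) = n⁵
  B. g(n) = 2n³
B

f(n) = n⁵ is O(n⁵), while g(n) = 2n³ is O(n³).
Since O(n³) grows slower than O(n⁵), g(n) is dominated.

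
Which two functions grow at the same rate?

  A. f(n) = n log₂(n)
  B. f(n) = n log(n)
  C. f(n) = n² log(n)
A and B

Examining each function:
  A. n log₂(n) is O(n log n)
  B. n log(n) is O(n log n)
  C. n² log(n) is O(n² log n)

Functions A and B both have the same complexity class.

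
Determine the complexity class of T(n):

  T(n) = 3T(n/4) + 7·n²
Θ(n²)

Master Theorem: a = 3, b = 4, f(n) = 7·n².
Compute the critical exponent d = log₄(3) = 0.792.
Compare f(n) = Θ(n²) against n^d:
  k = 2 > d = 0.792, so f(n) = Ω(n^(d+ε)) — Case 3.
  Regularity: a·(n/b)^2/n^2 = a/b^2 = 3/16 < 1 ✓.
  The top-level work dominates: T(n) = Θ(f(n)) = Θ(n²).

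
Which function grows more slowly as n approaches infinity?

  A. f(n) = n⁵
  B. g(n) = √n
B

f(n) = n⁵ is O(n⁵), while g(n) = √n is O(√n).
Since O(√n) grows slower than O(n⁵), g(n) is dominated.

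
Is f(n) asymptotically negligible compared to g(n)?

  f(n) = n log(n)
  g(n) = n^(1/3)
False

f(n) = n log(n) is O(n log n), and g(n) = n^(1/3) is O(n^(1/3)).
Since O(n log n) grows faster than or equal to O(n^(1/3)), f(n) = o(g(n)) is false.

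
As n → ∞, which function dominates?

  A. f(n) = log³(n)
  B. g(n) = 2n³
B

f(n) = log³(n) is O(log³ n), while g(n) = 2n³ is O(n³).
Since O(n³) grows faster than O(log³ n), g(n) dominates.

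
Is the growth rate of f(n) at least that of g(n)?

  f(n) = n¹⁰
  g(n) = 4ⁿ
False

f(n) = n¹⁰ is O(n¹⁰), and g(n) = 4ⁿ is O(4ⁿ).
Since O(n¹⁰) grows slower than O(4ⁿ), f(n) = Ω(g(n)) is false.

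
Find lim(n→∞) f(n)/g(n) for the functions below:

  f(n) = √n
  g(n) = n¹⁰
0

Since √n (O(√n)) grows slower than n¹⁰ (O(n¹⁰)),
the ratio f(n)/g(n) → 0 as n → ∞.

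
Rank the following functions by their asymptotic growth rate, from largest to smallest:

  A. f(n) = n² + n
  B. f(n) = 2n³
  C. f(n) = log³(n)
B > A > C

Comparing growth rates:
B = 2n³ is O(n³)
A = n² + n is O(n²)
C = log³(n) is O(log³ n)

Therefore, the order from fastest to slowest is: B > A > C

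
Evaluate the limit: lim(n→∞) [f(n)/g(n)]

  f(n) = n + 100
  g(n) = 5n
1/5

Since n + 100 and 5n have the same growth rate (O(n)),
the ratio converges to a constant: 1/5.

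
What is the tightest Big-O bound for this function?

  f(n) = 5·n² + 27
O(n²)

The dominant term in 5·n² + 27 is 5·n², which is Θ(n²).
Lower-order terms (27) are asymptotically negligible.
Constants are absorbed, so the tightest bound is O(n²).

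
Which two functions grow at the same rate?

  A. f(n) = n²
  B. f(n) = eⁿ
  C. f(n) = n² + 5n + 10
A and C

Examining each function:
  A. n² is O(n²)
  B. eⁿ is O(eⁿ)
  C. n² + 5n + 10 is O(n²)

Functions A and C both have the same complexity class.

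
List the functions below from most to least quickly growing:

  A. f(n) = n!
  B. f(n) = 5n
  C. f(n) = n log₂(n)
A > C > B

Comparing growth rates:
A = n! is O(n!)
C = n log₂(n) is O(n log n)
B = 5n is O(n)

Therefore, the order from fastest to slowest is: A > C > B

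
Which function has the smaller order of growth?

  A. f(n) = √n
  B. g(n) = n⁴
A

f(n) = √n is O(√n), while g(n) = n⁴ is O(n⁴).
Since O(√n) grows slower than O(n⁴), f(n) is dominated.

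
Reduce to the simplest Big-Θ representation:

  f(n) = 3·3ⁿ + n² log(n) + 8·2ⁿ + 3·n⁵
Θ(3ⁿ)

Order the terms by growth rate: n² log(n) ≺ 3·n⁵ ≺ 8·2ⁿ ≺ 3·3ⁿ.
The fastest-growing term 3·3ⁿ dominates as n → ∞; dropping its constant factor gives Θ(3ⁿ).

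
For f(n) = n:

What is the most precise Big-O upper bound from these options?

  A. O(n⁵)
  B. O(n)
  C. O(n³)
B

f(n) = n is O(n).
All listed options are valid Big-O bounds (upper bounds),
but O(n) is the tightest (smallest valid bound).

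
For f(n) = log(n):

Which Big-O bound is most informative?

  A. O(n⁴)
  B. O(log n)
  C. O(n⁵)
B

f(n) = log(n) is O(log n).
All listed options are valid Big-O bounds (upper bounds),
but O(log n) is the tightest (smallest valid bound).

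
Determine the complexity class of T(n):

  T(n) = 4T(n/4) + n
Θ(n log n)

Master Theorem: a = 4, b = 4, f(n) = n.
Compute the critical exponent d = log₄(4) = 1.
Compare f(n) = Θ(n) against n^d:
  k = 1 = d, so f(n) = Θ(n^d) — Case 2.
  Work is balanced across levels: T(n) = Θ(n^d log n) = Θ(n log n).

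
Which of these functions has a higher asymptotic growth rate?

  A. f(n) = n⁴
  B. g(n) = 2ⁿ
B

f(n) = n⁴ is O(n⁴), while g(n) = 2ⁿ is O(2ⁿ).
Since O(2ⁿ) grows faster than O(n⁴), g(n) dominates.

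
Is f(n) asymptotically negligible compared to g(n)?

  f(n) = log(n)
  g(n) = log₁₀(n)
False

f(n) = log(n) is O(log n), and g(n) = log₁₀(n) is O(log n).
Since they have the same growth rate, f(n) = o(g(n)) is false.
(f = o(g) requires f to grow strictly slower, not equal.)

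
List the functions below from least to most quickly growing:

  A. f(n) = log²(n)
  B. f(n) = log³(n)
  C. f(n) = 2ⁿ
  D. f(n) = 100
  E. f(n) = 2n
D < A < B < E < C

Comparing growth rates:
D = 100 is O(1)
A = log²(n) is O(log² n)
B = log³(n) is O(log³ n)
E = 2n is O(n)
C = 2ⁿ is O(2ⁿ)

Therefore, the order from slowest to fastest is: D < A < B < E < C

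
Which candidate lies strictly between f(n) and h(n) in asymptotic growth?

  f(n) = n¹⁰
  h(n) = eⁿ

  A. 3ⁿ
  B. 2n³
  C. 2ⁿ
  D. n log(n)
C

We need g(n) with n¹⁰ = o(g(n)) and g(n) = o(eⁿ), i.e. O(n¹⁰) ≺ g ≺ O(eⁿ).
Check each option:
  A. 3ⁿ — O(3ⁿ) does not grow strictly slower than h(n)
  B. 2n³ — O(n³) does not grow strictly faster than f(n)
  C. 2ⁿ — O(2ⁿ) is strictly between O(n¹⁰) and O(eⁿ) ✓
  D. n log(n) — O(n log n) does not grow strictly faster than f(n)

Only option C (2ⁿ) lies strictly between.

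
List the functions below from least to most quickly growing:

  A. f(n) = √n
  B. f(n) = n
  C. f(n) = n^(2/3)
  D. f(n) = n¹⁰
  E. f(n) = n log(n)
A < C < B < E < D

Comparing growth rates:
A = √n is O(√n)
C = n^(2/3) is O(n^(2/3))
B = n is O(n)
E = n log(n) is O(n log n)
D = n¹⁰ is O(n¹⁰)

Therefore, the order from slowest to fastest is: A < C < B < E < D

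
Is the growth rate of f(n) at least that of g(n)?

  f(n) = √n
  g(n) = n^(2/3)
False

f(n) = √n is O(√n), and g(n) = n^(2/3) is O(n^(2/3)).
Since O(√n) grows slower than O(n^(2/3)), f(n) = Ω(g(n)) is false.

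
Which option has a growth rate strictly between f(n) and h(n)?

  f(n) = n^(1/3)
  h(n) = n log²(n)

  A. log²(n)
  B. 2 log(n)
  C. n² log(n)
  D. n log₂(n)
D

We need g(n) with n^(1/3) = o(g(n)) and g(n) = o(n log²(n)), i.e. O(n^(1/3)) ≺ g ≺ O(n log² n).
Check each option:
  A. log²(n) — O(log² n) does not grow strictly faster than f(n)
  B. 2 log(n) — O(log n) does not grow strictly faster than f(n)
  C. n² log(n) — O(n² log n) does not grow strictly slower than h(n)
  D. n log₂(n) — O(n log n) is strictly between O(n^(1/3)) and O(n log² n) ✓

Only option D (n log₂(n)) lies strictly between.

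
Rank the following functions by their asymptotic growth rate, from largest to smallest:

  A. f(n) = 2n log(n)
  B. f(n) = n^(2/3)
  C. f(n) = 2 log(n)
A > B > C

Comparing growth rates:
A = 2n log(n) is O(n log n)
B = n^(2/3) is O(n^(2/3))
C = 2 log(n) is O(log n)

Therefore, the order from fastest to slowest is: A > B > C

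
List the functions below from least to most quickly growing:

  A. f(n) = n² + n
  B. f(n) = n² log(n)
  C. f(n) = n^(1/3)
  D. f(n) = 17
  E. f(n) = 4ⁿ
D < C < A < B < E

Comparing growth rates:
D = 17 is O(1)
C = n^(1/3) is O(n^(1/3))
A = n² + n is O(n²)
B = n² log(n) is O(n² log n)
E = 4ⁿ is O(4ⁿ)

Therefore, the order from slowest to fastest is: D < C < A < B < E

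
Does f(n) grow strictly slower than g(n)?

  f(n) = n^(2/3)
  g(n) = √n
False

f(n) = n^(2/3) is O(n^(2/3)), and g(n) = √n is O(√n).
Since O(n^(2/3)) grows faster than or equal to O(√n), f(n) = o(g(n)) is false.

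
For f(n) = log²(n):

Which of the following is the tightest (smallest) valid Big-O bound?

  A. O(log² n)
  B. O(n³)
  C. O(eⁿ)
A

f(n) = log²(n) is O(log² n).
All listed options are valid Big-O bounds (upper bounds),
but O(log² n) is the tightest (smallest valid bound).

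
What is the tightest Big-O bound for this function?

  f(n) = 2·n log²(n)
O(n log² n)

The dominant term in 2·n log²(n) is 2·n log²(n), which is Θ(n log² n).
Constants are absorbed, so the tightest bound is O(n log² n).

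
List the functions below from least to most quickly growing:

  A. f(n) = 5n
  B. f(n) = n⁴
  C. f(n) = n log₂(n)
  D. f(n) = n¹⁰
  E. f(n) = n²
A < C < E < B < D

Comparing growth rates:
A = 5n is O(n)
C = n log₂(n) is O(n log n)
E = n² is O(n²)
B = n⁴ is O(n⁴)
D = n¹⁰ is O(n¹⁰)

Therefore, the order from slowest to fastest is: A < C < E < B < D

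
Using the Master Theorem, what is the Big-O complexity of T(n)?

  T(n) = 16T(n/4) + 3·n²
Θ(n² log n)

Master Theorem: a = 16, b = 4, f(n) = 3·n².
Compute the critical exponent d = log₄(16) = 2.
Compare f(n) = Θ(n²) against n^d:
  k = 2 = d, so f(n) = Θ(n^d) — Case 2.
  Work is balanced across levels: T(n) = Θ(n^d log n) = Θ(n² log n).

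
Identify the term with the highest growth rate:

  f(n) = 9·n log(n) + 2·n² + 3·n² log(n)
3·n² log(n)

Looking at each term:
  - 9·n log(n) is O(n log n)
  - 2·n² is O(n²)
  - 3·n² log(n) is O(n² log n)

The term 3·n² log(n) (O(n² log n)) grows fastest and dominates all others.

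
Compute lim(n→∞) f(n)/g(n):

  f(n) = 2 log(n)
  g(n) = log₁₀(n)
log(100)

Since 2 log(n) and log₁₀(n) have the same growth rate (O(log n)),
the ratio converges to a constant: log(100).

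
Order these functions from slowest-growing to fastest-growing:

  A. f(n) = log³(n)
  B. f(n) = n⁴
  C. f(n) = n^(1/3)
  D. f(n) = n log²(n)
A < C < D < B

Comparing growth rates:
A = log³(n) is O(log³ n)
C = n^(1/3) is O(n^(1/3))
D = n log²(n) is O(n log² n)
B = n⁴ is O(n⁴)

Therefore, the order from slowest to fastest is: A < C < D < B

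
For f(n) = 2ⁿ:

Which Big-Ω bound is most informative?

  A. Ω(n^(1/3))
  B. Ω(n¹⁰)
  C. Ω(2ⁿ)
C

f(n) = 2ⁿ is Ω(2ⁿ).
All listed options are valid Big-Ω bounds (lower bounds),
but Ω(2ⁿ) is the tightest (largest valid bound).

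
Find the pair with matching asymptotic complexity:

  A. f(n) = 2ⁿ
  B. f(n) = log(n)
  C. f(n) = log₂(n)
B and C

Examining each function:
  A. 2ⁿ is O(2ⁿ)
  B. log(n) is O(log n)
  C. log₂(n) is O(log n)

Functions B and C both have the same complexity class.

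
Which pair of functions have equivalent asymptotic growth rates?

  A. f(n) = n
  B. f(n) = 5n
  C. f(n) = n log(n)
A and B

Examining each function:
  A. n is O(n)
  B. 5n is O(n)
  C. n log(n) is O(n log n)

Functions A and B both have the same complexity class.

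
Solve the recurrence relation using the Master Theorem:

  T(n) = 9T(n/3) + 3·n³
Θ(n³)

Master Theorem: a = 9, b = 3, f(n) = 3·n³.
Compute the critical exponent d = log₃(9) = 2.
Compare f(n) = Θ(n³) against n^d:
  k = 3 > d = 2, so f(n) = Ω(n^(d+ε)) — Case 3.
  Regularity: a·(n/b)^3/n^3 = a/b^3 = 9/27 < 1 ✓.
  The top-level work dominates: T(n) = Θ(f(n)) = Θ(n³).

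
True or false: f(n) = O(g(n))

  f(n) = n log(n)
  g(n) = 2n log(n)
True

f(n) = n log(n) and g(n) = 2n log(n) are both O(n log n).
Big-O permits equal growth rates (f ≤ c·g for some c), so f(n) = O(g(n)) is true.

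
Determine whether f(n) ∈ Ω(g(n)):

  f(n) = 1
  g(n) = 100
True

f(n) = 1 and g(n) = 100 are both O(1).
Big-Ω permits equal growth rates (f ≥ c·g for some c > 0), so f(n) = Ω(g(n)) is true.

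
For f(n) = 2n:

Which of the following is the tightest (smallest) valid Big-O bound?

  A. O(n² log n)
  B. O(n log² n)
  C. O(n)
C

f(n) = 2n is O(n).
All listed options are valid Big-O bounds (upper bounds),
but O(n) is the tightest (smallest valid bound).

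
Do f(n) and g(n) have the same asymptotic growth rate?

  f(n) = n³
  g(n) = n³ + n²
True

f(n) = n³ and g(n) = n³ + n² are both O(n³).
Since they have the same asymptotic growth rate, f(n) = Θ(g(n)) is true.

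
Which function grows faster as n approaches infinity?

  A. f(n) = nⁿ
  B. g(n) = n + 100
A

f(n) = nⁿ is O(nⁿ), while g(n) = n + 100 is O(n).
Since O(nⁿ) grows faster than O(n), f(n) dominates.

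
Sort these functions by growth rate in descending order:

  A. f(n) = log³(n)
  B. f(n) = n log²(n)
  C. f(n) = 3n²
C > B > A

Comparing growth rates:
C = 3n² is O(n²)
B = n log²(n) is O(n log² n)
A = log³(n) is O(log³ n)

Therefore, the order from fastest to slowest is: C > B > A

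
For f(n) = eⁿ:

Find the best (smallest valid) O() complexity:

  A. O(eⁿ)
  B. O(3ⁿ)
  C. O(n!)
A

f(n) = eⁿ is O(eⁿ).
All listed options are valid Big-O bounds (upper bounds),
but O(eⁿ) is the tightest (smallest valid bound).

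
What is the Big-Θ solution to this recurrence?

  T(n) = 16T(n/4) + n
Θ(n²)

Master Theorem: a = 16, b = 4, f(n) = n.
Compute the critical exponent d = log₄(16) = 2.
Compare f(n) = Θ(n) against n^d:
  k = 1 < d = 2, so f(n) = O(n^(d-ε)) — Case 1.
  The recursion cost dominates: T(n) = Θ(n^d) = Θ(n²).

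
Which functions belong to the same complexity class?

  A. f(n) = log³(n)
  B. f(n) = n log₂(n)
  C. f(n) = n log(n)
B and C

Examining each function:
  A. log³(n) is O(log³ n)
  B. n log₂(n) is O(n log n)
  C. n log(n) is O(n log n)

Functions B and C both have the same complexity class.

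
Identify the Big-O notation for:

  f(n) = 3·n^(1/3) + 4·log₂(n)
O(n^(1/3))

The dominant term in 3·n^(1/3) + 4·log₂(n) is 3·n^(1/3), which is Θ(n^(1/3)).
Lower-order terms (4·log₂(n)) are asymptotically negligible.
Constants are absorbed, so the tightest bound is O(n^(1/3)).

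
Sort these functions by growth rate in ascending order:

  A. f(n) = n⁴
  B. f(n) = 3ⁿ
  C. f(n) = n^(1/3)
C < A < B

Comparing growth rates:
C = n^(1/3) is O(n^(1/3))
A = n⁴ is O(n⁴)
B = 3ⁿ is O(3ⁿ)

Therefore, the order from slowest to fastest is: C < A < B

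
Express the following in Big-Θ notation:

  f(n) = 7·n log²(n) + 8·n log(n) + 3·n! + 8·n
Θ(n!)

Order the terms by growth rate: 8·n ≺ 8·n log(n) ≺ 7·n log²(n) ≺ 3·n!.
The fastest-growing term 3·n! dominates as n → ∞; dropping its constant factor gives Θ(n!).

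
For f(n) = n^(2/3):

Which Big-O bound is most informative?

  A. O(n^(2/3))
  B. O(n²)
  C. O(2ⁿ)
A

f(n) = n^(2/3) is O(n^(2/3)).
All listed options are valid Big-O bounds (upper bounds),
but O(n^(2/3)) is the tightest (smallest valid bound).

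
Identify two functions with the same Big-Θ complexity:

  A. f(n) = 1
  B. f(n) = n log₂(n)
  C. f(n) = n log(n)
B and C

Examining each function:
  A. 1 is O(1)
  B. n log₂(n) is O(n log n)
  C. n log(n) is O(n log n)

Functions B and C both have the same complexity class.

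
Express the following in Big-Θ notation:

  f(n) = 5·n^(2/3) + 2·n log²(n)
Θ(n log² n)

Order the terms by growth rate: 5·n^(2/3) ≺ 2·n log²(n).
The fastest-growing term 2·n log²(n) dominates as n → ∞; dropping its constant factor gives Θ(n log² n).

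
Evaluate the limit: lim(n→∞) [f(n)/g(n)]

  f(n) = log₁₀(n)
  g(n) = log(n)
1/log(10)

Since log₁₀(n) and log(n) have the same growth rate (O(log n)),
the ratio converges to a constant: 1/log(10).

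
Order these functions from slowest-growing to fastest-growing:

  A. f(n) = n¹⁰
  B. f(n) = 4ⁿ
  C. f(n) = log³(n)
C < A < B

Comparing growth rates:
C = log³(n) is O(log³ n)
A = n¹⁰ is O(n¹⁰)
B = 4ⁿ is O(4ⁿ)

Therefore, the order from slowest to fastest is: C < A < B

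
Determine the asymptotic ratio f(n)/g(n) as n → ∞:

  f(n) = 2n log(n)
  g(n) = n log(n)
2

Since 2n log(n) and n log(n) have the same growth rate (O(n log n)),
the ratio converges to a constant: 2.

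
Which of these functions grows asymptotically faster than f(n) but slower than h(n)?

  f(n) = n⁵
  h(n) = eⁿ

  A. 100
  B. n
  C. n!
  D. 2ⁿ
D

We need g(n) with n⁵ = o(g(n)) and g(n) = o(eⁿ), i.e. O(n⁵) ≺ g ≺ O(eⁿ).
Check each option:
  A. 100 — O(1) does not grow strictly faster than f(n)
  B. n — O(n) does not grow strictly faster than f(n)
  C. n! — O(n!) does not grow strictly slower than h(n)
  D. 2ⁿ — O(2ⁿ) is strictly between O(n⁵) and O(eⁿ) ✓

Only option D (2ⁿ) lies strictly between.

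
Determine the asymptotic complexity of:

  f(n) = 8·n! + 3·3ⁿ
O(n!)

The dominant term in 8·n! + 3·3ⁿ is 8·n!, which is Θ(n!).
Lower-order terms (3·3ⁿ) are asymptotically negligible.
Constants are absorbed, so the tightest bound is O(n!).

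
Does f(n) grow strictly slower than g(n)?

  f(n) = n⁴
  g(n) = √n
False

f(n) = n⁴ is O(n⁴), and g(n) = √n is O(√n).
Since O(n⁴) grows faster than or equal to O(√n), f(n) = o(g(n)) is false.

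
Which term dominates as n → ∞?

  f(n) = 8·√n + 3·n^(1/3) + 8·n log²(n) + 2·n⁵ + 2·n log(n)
2·n⁵

Looking at each term:
  - 8·√n is O(√n)
  - 3·n^(1/3) is O(n^(1/3))
  - 8·n log²(n) is O(n log² n)
  - 2·n⁵ is O(n⁵)
  - 2·n log(n) is O(n log n)

The term 2·n⁵ (O(n⁵)) grows fastest and dominates all others.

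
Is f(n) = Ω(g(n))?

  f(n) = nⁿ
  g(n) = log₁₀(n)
True

f(n) = nⁿ is O(nⁿ), and g(n) = log₁₀(n) is O(log n).
Since O(nⁿ) grows at least as fast as O(log n), f(n) = Ω(g(n)) is true.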